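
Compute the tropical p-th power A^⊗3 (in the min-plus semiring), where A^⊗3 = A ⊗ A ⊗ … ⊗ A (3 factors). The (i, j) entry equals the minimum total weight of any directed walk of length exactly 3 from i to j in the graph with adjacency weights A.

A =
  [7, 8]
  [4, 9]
A^⊗3 =
  [19, 20]
  [16, 19]

Each entry (A^⊗3)_ij equals the minimum over all length-3 walks i = v_0 → v_1 → … → v_3 = j of Σ_t A[v_t][v_{t+1}]. For example, for (i, j) = (0, 1) we minimise over 4 possible intermediate vertex sequences; the minimum is 20, attained along the walk 0 → 1 → 0 → 1.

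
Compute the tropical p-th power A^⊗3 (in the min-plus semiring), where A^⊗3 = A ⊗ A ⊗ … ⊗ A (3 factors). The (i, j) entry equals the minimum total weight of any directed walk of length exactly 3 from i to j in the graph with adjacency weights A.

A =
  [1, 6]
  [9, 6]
A^⊗3 =
  [3, 8]
  [11, 16]

Each entry (A^⊗3)_ij equals the minimum over all length-3 walks i = v_0 → v_1 → … → v_3 = j of Σ_t A[v_t][v_{t+1}]. For example, for (i, j) = (0, 1) we minimise over 4 possible intermediate vertex sequences; the minimum is 8, attained along the walk 0 → 0 → 0 → 1.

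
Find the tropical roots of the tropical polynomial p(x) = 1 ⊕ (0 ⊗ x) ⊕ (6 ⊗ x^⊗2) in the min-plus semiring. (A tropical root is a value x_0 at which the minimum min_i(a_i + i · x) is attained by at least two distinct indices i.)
Roots: {-6, 1}

Each tropical root is a break point of the lower envelope of the lines y = a_i + i · x (there are 3 lines, with slopes 0, 1, ..., 2). Only the lines that attain the minimum somewhere contribute to roots; other lines are dominated. Here the surviving (envelope) indices are i = 2, i = 1, i = 0.
Intersections between consecutive envelope lines give the roots: for adjacent envelope indices i < j the intersection is x = (a_i − a_j) / (j − i). Reading off the sorted break points: {-6, 1}.
Verification: at each break x_0, at least two indices attain the minimum of min_i(a_i + i · x_0).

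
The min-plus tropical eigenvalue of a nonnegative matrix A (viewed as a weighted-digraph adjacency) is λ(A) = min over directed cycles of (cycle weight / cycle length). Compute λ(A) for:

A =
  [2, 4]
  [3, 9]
λ(A) = 2

Enumerate directed cycles and compute their means (weight / length). Sample:
  cycle 0 → 0: weight = 2, length = 1, mean = 2/1 ≈ 2.000
  cycle 1 → 1: weight = 9, length = 1, mean = 9/1 ≈ 9.000
  cycle 0 → 1 → 0: weight = 7, length = 2, mean = 7/2 ≈ 3.500
  cycle 1 → 0 → 1: weight = 7, length = 2, mean = 7/2 ≈ 3.500
Minimum mean = 2.000, attained e.g. along the cycle 0 → 0 with weight 2 and length 1. So λ(A) = 2/1 = 2.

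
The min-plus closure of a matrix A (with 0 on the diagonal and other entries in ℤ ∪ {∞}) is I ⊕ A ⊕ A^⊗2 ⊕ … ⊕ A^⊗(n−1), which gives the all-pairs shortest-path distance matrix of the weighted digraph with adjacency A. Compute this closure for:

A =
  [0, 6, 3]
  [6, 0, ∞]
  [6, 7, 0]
Closure =
  [0, 6, 3]
  [6, 0, 9]
  [6, 7, 0]

This is the Floyd-Warshall all-pairs shortest-path computation. For each intermediate vertex k = 0, 1, …, 2, update dist[i][j] ← min(dist[i][j], dist[i][k] + dist[k][j]). The final matrix gives, for each (i, j), the minimum total weight of any directed path from i to j (possibly empty when i = j).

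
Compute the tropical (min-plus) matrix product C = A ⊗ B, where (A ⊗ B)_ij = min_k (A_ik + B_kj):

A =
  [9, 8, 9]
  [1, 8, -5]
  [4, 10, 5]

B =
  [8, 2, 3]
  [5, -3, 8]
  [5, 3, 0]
A ⊗ B =
  [13, 5, 9]
  [0, -2, -5]
  [10, 6, 5]

Apply the min-plus product entry-by-entry:
  C[0][0] = min over k of (A[0][0] + B[0][0] = 9 + 8 = 17, A[0][1] + B[1][0] = 8 + 5 = 13, A[0][2] + B[2][0] = 9 + 5 = 14) = 13 (attained at k = 1)
  C[0][1] = min over k of (A[0][0] + B[0][1] = 9 + 2 = 11, A[0][1] + B[1][1] = 8 + -3 = 5, A[0][2] + B[2][1] = 9 + 3 = 12) = 5 (attained at k = 1)
  C[0][2] = min over k of (A[0][0] + B[0][2] = 9 + 3 = 12, A[0][1] + B[1][2] = 8 + 8 = 16, A[0][2] + B[2][2] = 9 + 0 = 9) = 9 (attained at k = 2)
  C[1][0] = min over k of (A[1][0] + B[0][0] = 1 + 8 = 9, A[1][1] + B[1][0] = 8 + 5 = 13, A[1][2] + B[2][0] = -5 + 5 = 0) = 0 (attained at k = 2)
  C[1][1] = min over k of (A[1][0] + B[0][1] = 1 + 2 = 3, A[1][1] + B[1][1] = 8 + -3 = 5, A[1][2] + B[2][1] = -5 + 3 = -2) = -2 (attained at k = 2)
  C[1][2] = min over k of (A[1][0] + B[0][2] = 1 + 3 = 4, A[1][1] + B[1][2] = 8 + 8 = 16, A[1][2] + B[2][2] = -5 + 0 = -5) = -5 (attained at k = 2)
  C[2][0] = min over k of (A[2][0] + B[0][0] = 4 + 8 = 12, A[2][1] + B[1][0] = 10 + 5 = 15, A[2][2] + B[2][0] = 5 + 5 = 10) = 10 (attained at k = 2)
  C[2][1] = min over k of (A[2][0] + B[0][1] = 4 + 2 = 6, A[2][1] + B[1][1] = 10 + -3 = 7, A[2][2] + B[2][1] = 5 + 3 = 8) = 6 (attained at k = 0)
  C[2][2] = min over k of (A[2][0] + B[0][2] = 4 + 3 = 7, A[2][1] + B[1][2] = 10 + 8 = 18, A[2][2] + B[2][2] = 5 + 0 = 5) = 5 (attained at k = 2)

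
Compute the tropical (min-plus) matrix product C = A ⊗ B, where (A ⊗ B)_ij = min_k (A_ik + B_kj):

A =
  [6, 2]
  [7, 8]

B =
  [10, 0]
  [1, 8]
A ⊗ B =
  [3, 6]
  [9, 7]

Apply the min-plus product entry-by-entry:
  C[0][0] = min over k of (A[0][0] + B[0][0] = 6 + 10 = 16, A[0][1] + B[1][0] = 2 + 1 = 3) = 3 (attained at k = 1)
  C[0][1] = min over k of (A[0][0] + B[0][1] = 6 + 0 = 6, A[0][1] + B[1][1] = 2 + 8 = 10) = 6 (attained at k = 0)
  C[1][0] = min over k of (A[1][0] + B[0][0] = 7 + 10 = 17, A[1][1] + B[1][0] = 8 + 1 = 9) = 9 (attained at k = 1)
  C[1][1] = min over k of (A[1][0] + B[0][1] = 7 + 0 = 7, A[1][1] + B[1][1] = 8 + 8 = 16) = 7 (attained at k = 0)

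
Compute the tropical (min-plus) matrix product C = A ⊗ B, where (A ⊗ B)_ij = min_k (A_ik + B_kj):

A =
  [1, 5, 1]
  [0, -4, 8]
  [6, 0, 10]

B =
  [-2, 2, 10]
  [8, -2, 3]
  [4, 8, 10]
A ⊗ B =
  [-1, 3, 8]
  [-2, -6, -1]
  [4, -2, 3]

Apply the min-plus product entry-by-entry:
  C[0][0] = min over k of (A[0][0] + B[0][0] = 1 + -2 = -1, A[0][1] + B[1][0] = 5 + 8 = 13, A[0][2] + B[2][0] = 1 + 4 = 5) = -1 (attained at k = 0)
  C[0][1] = min over k of (A[0][0] + B[0][1] = 1 + 2 = 3, A[0][1] + B[1][1] = 5 + -2 = 3, A[0][2] + B[2][1] = 1 + 8 = 9) = 3 (attained at k = 0)
  C[0][2] = min over k of (A[0][0] + B[0][2] = 1 + 10 = 11, A[0][1] + B[1][2] = 5 + 3 = 8, A[0][2] + B[2][2] = 1 + 10 = 11) = 8 (attained at k = 1)
  C[1][0] = min over k of (A[1][0] + B[0][0] = 0 + -2 = -2, A[1][1] + B[1][0] = -4 + 8 = 4, A[1][2] + B[2][0] = 8 + 4 = 12) = -2 (attained at k = 0)
  C[1][1] = min over k of (A[1][0] + B[0][1] = 0 + 2 = 2, A[1][1] + B[1][1] = -4 + -2 = -6, A[1][2] + B[2][1] = 8 + 8 = 16) = -6 (attained at k = 1)
  C[1][2] = min over k of (A[1][0] + B[0][2] = 0 + 10 = 10, A[1][1] + B[1][2] = -4 + 3 = -1, A[1][2] + B[2][2] = 8 + 10 = 18) = -1 (attained at k = 1)
  C[2][0] = min over k of (A[2][0] + B[0][0] = 6 + -2 = 4, A[2][1] + B[1][0] = 0 + 8 = 8, A[2][2] + B[2][0] = 10 + 4 = 14) = 4 (attained at k = 0)
  C[2][1] = min over k of (A[2][0] + B[0][1] = 6 + 2 = 8, A[2][1] + B[1][1] = 0 + -2 = -2, A[2][2] + B[2][1] = 10 + 8 = 18) = -2 (attained at k = 1)
  C[2][2] = min over k of (A[2][0] + B[0][2] = 6 + 10 = 16, A[2][1] + B[1][2] = 0 + 3 = 3, A[2][2] + B[2][2] = 10 + 10 = 20) = 3 (attained at k = 1)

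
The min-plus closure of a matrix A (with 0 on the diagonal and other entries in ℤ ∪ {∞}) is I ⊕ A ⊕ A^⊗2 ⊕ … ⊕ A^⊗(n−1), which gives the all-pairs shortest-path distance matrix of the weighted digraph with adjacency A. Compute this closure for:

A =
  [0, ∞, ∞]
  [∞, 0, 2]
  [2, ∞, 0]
Closure =
  [0, ∞, ∞]
  [4, 0, 2]
  [2, ∞, 0]

This is the Floyd-Warshall all-pairs shortest-path computation. For each intermediate vertex k = 0, 1, …, 2, update dist[i][j] ← min(dist[i][j], dist[i][k] + dist[k][j]). The final matrix gives, for each (i, j), the minimum total weight of any directed path from i to j (possibly empty when i = j).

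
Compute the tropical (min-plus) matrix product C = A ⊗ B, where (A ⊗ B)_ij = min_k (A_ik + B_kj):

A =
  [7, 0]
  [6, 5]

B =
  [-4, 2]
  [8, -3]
A ⊗ B =
  [3, -3]
  [2, 2]

Apply the min-plus product entry-by-entry:
  C[0][0] = min over k of (A[0][0] + B[0][0] = 7 + -4 = 3, A[0][1] + B[1][0] = 0 + 8 = 8) = 3 (attained at k = 0)
  C[0][1] = min over k of (A[0][0] + B[0][1] = 7 + 2 = 9, A[0][1] + B[1][1] = 0 + -3 = -3) = -3 (attained at k = 1)
  C[1][0] = min over k of (A[1][0] + B[0][0] = 6 + -4 = 2, A[1][1] + B[1][0] = 5 + 8 = 13) = 2 (attained at k = 0)
  C[1][1] = min over k of (A[1][0] + B[0][1] = 6 + 2 = 8, A[1][1] + B[1][1] = 5 + -3 = 2) = 2 (attained at k = 1)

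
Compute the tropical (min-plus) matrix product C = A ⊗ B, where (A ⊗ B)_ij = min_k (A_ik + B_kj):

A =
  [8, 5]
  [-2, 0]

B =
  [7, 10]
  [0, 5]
A ⊗ B =
  [5, 10]
  [0, 5]

Apply the min-plus product entry-by-entry:
  C[0][0] = min over k of (A[0][0] + B[0][0] = 8 + 7 = 15, A[0][1] + B[1][0] = 5 + 0 = 5) = 5 (attained at k = 1)
  C[0][1] = min over k of (A[0][0] + B[0][1] = 8 + 10 = 18, A[0][1] + B[1][1] = 5 + 5 = 10) = 10 (attained at k = 1)
  C[1][0] = min over k of (A[1][0] + B[0][0] = -2 + 7 = 5, A[1][1] + B[1][0] = 0 + 0 = 0) = 0 (attained at k = 1)
  C[1][1] = min over k of (A[1][0] + B[0][1] = -2 + 10 = 8, A[1][1] + B[1][1] = 0 + 5 = 5) = 5 (attained at k = 1)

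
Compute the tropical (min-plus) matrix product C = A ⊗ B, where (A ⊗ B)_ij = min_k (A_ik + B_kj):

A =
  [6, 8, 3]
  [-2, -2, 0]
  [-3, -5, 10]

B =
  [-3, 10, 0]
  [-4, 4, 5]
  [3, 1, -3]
A ⊗ B =
  [3, 4, 0]
  [-6, 1, -3]
  [-9, -1, -3]

Apply the min-plus product entry-by-entry:
  C[0][0] = min over k of (A[0][0] + B[0][0] = 6 + -3 = 3, A[0][1] + B[1][0] = 8 + -4 = 4, A[0][2] + B[2][0] = 3 + 3 = 6) = 3 (attained at k = 0)
  C[0][1] = min over k of (A[0][0] + B[0][1] = 6 + 10 = 16, A[0][1] + B[1][1] = 8 + 4 = 12, A[0][2] + B[2][1] = 3 + 1 = 4) = 4 (attained at k = 2)
  C[0][2] = min over k of (A[0][0] + B[0][2] = 6 + 0 = 6, A[0][1] + B[1][2] = 8 + 5 = 13, A[0][2] + B[2][2] = 3 + -3 = 0) = 0 (attained at k = 2)
  C[1][0] = min over k of (A[1][0] + B[0][0] = -2 + -3 = -5, A[1][1] + B[1][0] = -2 + -4 = -6, A[1][2] + B[2][0] = 0 + 3 = 3) = -6 (attained at k = 1)
  C[1][1] = min over k of (A[1][0] + B[0][1] = -2 + 10 = 8, A[1][1] + B[1][1] = -2 + 4 = 2, A[1][2] + B[2][1] = 0 + 1 = 1) = 1 (attained at k = 2)
  C[1][2] = min over k of (A[1][0] + B[0][2] = -2 + 0 = -2, A[1][1] + B[1][2] = -2 + 5 = 3, A[1][2] + B[2][2] = 0 + -3 = -3) = -3 (attained at k = 2)
  C[2][0] = min over k of (A[2][0] + B[0][0] = -3 + -3 = -6, A[2][1] + B[1][0] = -5 + -4 = -9, A[2][2] + B[2][0] = 10 + 3 = 13) = -9 (attained at k = 1)
  C[2][1] = min over k of (A[2][0] + B[0][1] = -3 + 10 = 7, A[2][1] + B[1][1] = -5 + 4 = -1, A[2][2] + B[2][1] = 10 + 1 = 11) = -1 (attained at k = 1)
  C[2][2] = min over k of (A[2][0] + B[0][2] = -3 + 0 = -3, A[2][1] + B[1][2] = -5 + 5 = 0, A[2][2] + B[2][2] = 10 + -3 = 7) = -3 (attained at k = 0)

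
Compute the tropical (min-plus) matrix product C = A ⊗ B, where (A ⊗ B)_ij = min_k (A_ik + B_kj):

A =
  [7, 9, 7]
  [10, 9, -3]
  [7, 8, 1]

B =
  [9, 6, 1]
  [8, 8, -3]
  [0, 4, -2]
A ⊗ B =
  [7, 11, 5]
  [-3, 1, -5]
  [1, 5, -1]

Apply the min-plus product entry-by-entry:
  C[0][0] = min over k of (A[0][0] + B[0][0] = 7 + 9 = 16, A[0][1] + B[1][0] = 9 + 8 = 17, A[0][2] + B[2][0] = 7 + 0 = 7) = 7 (attained at k = 2)
  C[0][1] = min over k of (A[0][0] + B[0][1] = 7 + 6 = 13, A[0][1] + B[1][1] = 9 + 8 = 17, A[0][2] + B[2][1] = 7 + 4 = 11) = 11 (attained at k = 2)
  C[0][2] = min over k of (A[0][0] + B[0][2] = 7 + 1 = 8, A[0][1] + B[1][2] = 9 + -3 = 6, A[0][2] + B[2][2] = 7 + -2 = 5) = 5 (attained at k = 2)
  C[1][0] = min over k of (A[1][0] + B[0][0] = 10 + 9 = 19, A[1][1] + B[1][0] = 9 + 8 = 17, A[1][2] + B[2][0] = -3 + 0 = -3) = -3 (attained at k = 2)
  C[1][1] = min over k of (A[1][0] + B[0][1] = 10 + 6 = 16, A[1][1] + B[1][1] = 9 + 8 = 17, A[1][2] + B[2][1] = -3 + 4 = 1) = 1 (attained at k = 2)
  C[1][2] = min over k of (A[1][0] + B[0][2] = 10 + 1 = 11, A[1][1] + B[1][2] = 9 + -3 = 6, A[1][2] + B[2][2] = -3 + -2 = -5) = -5 (attained at k = 2)
  C[2][0] = min over k of (A[2][0] + B[0][0] = 7 + 9 = 16, A[2][1] + B[1][0] = 8 + 8 = 16, A[2][2] + B[2][0] = 1 + 0 = 1) = 1 (attained at k = 2)
  C[2][1] = min over k of (A[2][0] + B[0][1] = 7 + 6 = 13, A[2][1] + B[1][1] = 8 + 8 = 16, A[2][2] + B[2][1] = 1 + 4 = 5) = 5 (attained at k = 2)
  C[2][2] = min over k of (A[2][0] + B[0][2] = 7 + 1 = 8, A[2][1] + B[1][2] = 8 + -3 = 5, A[2][2] + B[2][2] = 1 + -2 = -1) = -1 (attained at k = 2)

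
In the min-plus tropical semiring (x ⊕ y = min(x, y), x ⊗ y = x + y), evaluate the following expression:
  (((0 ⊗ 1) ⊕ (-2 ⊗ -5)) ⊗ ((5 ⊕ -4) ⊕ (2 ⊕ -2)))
(((0 ⊗ 1) ⊕ (-2 ⊗ -5)) ⊗ ((5 ⊕ -4) ⊕ (2 ⊕ -2))) = -11

Expand innermost to outermost. Recall ⊕ takes the minimum of its arguments and ⊗ takes their sum. Working out the expression (((0 ⊗ 1) ⊕ (-2 ⊗ -5)) ⊗ ((5 ⊕ -4) ⊕ (2 ⊕ -2))) gives -11.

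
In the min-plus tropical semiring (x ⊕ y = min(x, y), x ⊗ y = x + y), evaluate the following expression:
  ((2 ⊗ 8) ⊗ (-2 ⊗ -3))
((2 ⊗ 8) ⊗ (-2 ⊗ -3)) = 5

Expand innermost to outermost. Recall ⊕ takes the minimum of its arguments and ⊗ takes their sum. Working out the expression ((2 ⊗ 8) ⊗ (-2 ⊗ -3)) gives 5.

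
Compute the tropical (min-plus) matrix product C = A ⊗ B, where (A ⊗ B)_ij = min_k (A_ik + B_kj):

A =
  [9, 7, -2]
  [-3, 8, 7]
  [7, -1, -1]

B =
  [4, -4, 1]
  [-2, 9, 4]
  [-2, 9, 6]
A ⊗ B =
  [-4, 5, 4]
  [1, -7, -2]
  [-3, 3, 3]

Apply the min-plus product entry-by-entry:
  C[0][0] = min over k of (A[0][0] + B[0][0] = 9 + 4 = 13, A[0][1] + B[1][0] = 7 + -2 = 5, A[0][2] + B[2][0] = -2 + -2 = -4) = -4 (attained at k = 2)
  C[0][1] = min over k of (A[0][0] + B[0][1] = 9 + -4 = 5, A[0][1] + B[1][1] = 7 + 9 = 16, A[0][2] + B[2][1] = -2 + 9 = 7) = 5 (attained at k = 0)
  C[0][2] = min over k of (A[0][0] + B[0][2] = 9 + 1 = 10, A[0][1] + B[1][2] = 7 + 4 = 11, A[0][2] + B[2][2] = -2 + 6 = 4) = 4 (attained at k = 2)
  C[1][0] = min over k of (A[1][0] + B[0][0] = -3 + 4 = 1, A[1][1] + B[1][0] = 8 + -2 = 6, A[1][2] + B[2][0] = 7 + -2 = 5) = 1 (attained at k = 0)
  C[1][1] = min over k of (A[1][0] + B[0][1] = -3 + -4 = -7, A[1][1] + B[1][1] = 8 + 9 = 17, A[1][2] + B[2][1] = 7 + 9 = 16) = -7 (attained at k = 0)
  C[1][2] = min over k of (A[1][0] + B[0][2] = -3 + 1 = -2, A[1][1] + B[1][2] = 8 + 4 = 12, A[1][2] + B[2][2] = 7 + 6 = 13) = -2 (attained at k = 0)
  C[2][0] = min over k of (A[2][0] + B[0][0] = 7 + 4 = 11, A[2][1] + B[1][0] = -1 + -2 = -3, A[2][2] + B[2][0] = -1 + -2 = -3) = -3 (attained at k = 1)
  C[2][1] = min over k of (A[2][0] + B[0][1] = 7 + -4 = 3, A[2][1] + B[1][1] = -1 + 9 = 8, A[2][2] + B[2][1] = -1 + 9 = 8) = 3 (attained at k = 0)
  C[2][2] = min over k of (A[2][0] + B[0][2] = 7 + 1 = 8, A[2][1] + B[1][2] = -1 + 4 = 3, A[2][2] + B[2][2] = -1 + 6 = 5) = 3 (attained at k = 1)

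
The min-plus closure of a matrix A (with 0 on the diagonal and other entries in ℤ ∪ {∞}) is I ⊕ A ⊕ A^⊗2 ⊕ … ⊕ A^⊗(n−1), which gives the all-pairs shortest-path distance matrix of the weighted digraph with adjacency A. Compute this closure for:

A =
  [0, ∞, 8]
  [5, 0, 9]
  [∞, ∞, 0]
Closure =
  [0, ∞, 8]
  [5, 0, 9]
  [∞, ∞, 0]

This is the Floyd-Warshall all-pairs shortest-path computation. For each intermediate vertex k = 0, 1, …, 2, update dist[i][j] ← min(dist[i][j], dist[i][k] + dist[k][j]). The final matrix gives, for each (i, j), the minimum total weight of any directed path from i to j (possibly empty when i = j).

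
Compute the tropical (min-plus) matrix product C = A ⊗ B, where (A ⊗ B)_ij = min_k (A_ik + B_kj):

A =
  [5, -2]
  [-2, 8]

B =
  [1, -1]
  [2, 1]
A ⊗ B =
  [0, -1]
  [-1, -3]

Apply the min-plus product entry-by-entry:
  C[0][0] = min over k of (A[0][0] + B[0][0] = 5 + 1 = 6, A[0][1] + B[1][0] = -2 + 2 = 0) = 0 (attained at k = 1)
  C[0][1] = min over k of (A[0][0] + B[0][1] = 5 + -1 = 4, A[0][1] + B[1][1] = -2 + 1 = -1) = -1 (attained at k = 1)
  C[1][0] = min over k of (A[1][0] + B[0][0] = -2 + 1 = -1, A[1][1] + B[1][0] = 8 + 2 = 10) = -1 (attained at k = 0)
  C[1][1] = min over k of (A[1][0] + B[0][1] = -2 + -1 = -3, A[1][1] + B[1][1] = 8 + 1 = 9) = -3 (attained at k = 0)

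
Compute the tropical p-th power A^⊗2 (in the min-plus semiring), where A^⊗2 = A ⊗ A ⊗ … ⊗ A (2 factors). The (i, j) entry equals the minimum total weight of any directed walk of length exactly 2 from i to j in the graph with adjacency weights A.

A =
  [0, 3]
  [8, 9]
A^⊗2 =
  [0, 3]
  [8, 11]

Each entry (A^⊗2)_ij equals the minimum over all length-2 walks i = v_0 → v_1 → … → v_2 = j of Σ_t A[v_t][v_{t+1}]. For example, for (i, j) = (0, 1) we minimise over 2 possible intermediate vertex sequences; the minimum is 3, attained along the walk 0 → 0 → 1.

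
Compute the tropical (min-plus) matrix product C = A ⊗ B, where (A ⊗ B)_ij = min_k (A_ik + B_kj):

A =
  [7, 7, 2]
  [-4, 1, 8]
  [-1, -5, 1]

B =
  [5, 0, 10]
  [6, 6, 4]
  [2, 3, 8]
A ⊗ B =
  [4, 5, 10]
  [1, -4, 5]
  [1, -1, -1]

Apply the min-plus product entry-by-entry:
  C[0][0] = min over k of (A[0][0] + B[0][0] = 7 + 5 = 12, A[0][1] + B[1][0] = 7 + 6 = 13, A[0][2] + B[2][0] = 2 + 2 = 4) = 4 (attained at k = 2)
  C[0][1] = min over k of (A[0][0] + B[0][1] = 7 + 0 = 7, A[0][1] + B[1][1] = 7 + 6 = 13, A[0][2] + B[2][1] = 2 + 3 = 5) = 5 (attained at k = 2)
  C[0][2] = min over k of (A[0][0] + B[0][2] = 7 + 10 = 17, A[0][1] + B[1][2] = 7 + 4 = 11, A[0][2] + B[2][2] = 2 + 8 = 10) = 10 (attained at k = 2)
  C[1][0] = min over k of (A[1][0] + B[0][0] = -4 + 5 = 1, A[1][1] + B[1][0] = 1 + 6 = 7, A[1][2] + B[2][0] = 8 + 2 = 10) = 1 (attained at k = 0)
  C[1][1] = min over k of (A[1][0] + B[0][1] = -4 + 0 = -4, A[1][1] + B[1][1] = 1 + 6 = 7, A[1][2] + B[2][1] = 8 + 3 = 11) = -4 (attained at k = 0)
  C[1][2] = min over k of (A[1][0] + B[0][2] = -4 + 10 = 6, A[1][1] + B[1][2] = 1 + 4 = 5, A[1][2] + B[2][2] = 8 + 8 = 16) = 5 (attained at k = 1)
  C[2][0] = min over k of (A[2][0] + B[0][0] = -1 + 5 = 4, A[2][1] + B[1][0] = -5 + 6 = 1, A[2][2] + B[2][0] = 1 + 2 = 3) = 1 (attained at k = 1)
  C[2][1] = min over k of (A[2][0] + B[0][1] = -1 + 0 = -1, A[2][1] + B[1][1] = -5 + 6 = 1, A[2][2] + B[2][1] = 1 + 3 = 4) = -1 (attained at k = 0)
  C[2][2] = min over k of (A[2][0] + B[0][2] = -1 + 10 = 9, A[2][1] + B[1][2] = -5 + 4 = -1, A[2][2] + B[2][2] = 1 + 8 = 9) = -1 (attained at k = 1)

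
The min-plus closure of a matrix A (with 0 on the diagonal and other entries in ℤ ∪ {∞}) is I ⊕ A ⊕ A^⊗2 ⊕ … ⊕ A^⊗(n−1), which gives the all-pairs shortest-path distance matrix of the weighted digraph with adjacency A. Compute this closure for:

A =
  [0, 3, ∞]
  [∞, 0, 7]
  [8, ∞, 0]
Closure =
  [0, 3, 10]
  [15, 0, 7]
  [8, 11, 0]

This is the Floyd-Warshall all-pairs shortest-path computation. For each intermediate vertex k = 0, 1, …, 2, update dist[i][j] ← min(dist[i][j], dist[i][k] + dist[k][j]). The final matrix gives, for each (i, j), the minimum total weight of any directed path from i to j (possibly empty when i = j).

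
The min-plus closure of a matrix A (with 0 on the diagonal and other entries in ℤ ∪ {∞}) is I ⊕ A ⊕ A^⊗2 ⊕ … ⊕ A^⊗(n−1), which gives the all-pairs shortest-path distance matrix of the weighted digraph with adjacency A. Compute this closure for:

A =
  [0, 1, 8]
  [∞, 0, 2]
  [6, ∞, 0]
Closure =
  [0, 1, 3]
  [8, 0, 2]
  [6, 7, 0]

This is the Floyd-Warshall all-pairs shortest-path computation. For each intermediate vertex k = 0, 1, …, 2, update dist[i][j] ← min(dist[i][j], dist[i][k] + dist[k][j]). The final matrix gives, for each (i, j), the minimum total weight of any directed path from i to j (possibly empty when i = j).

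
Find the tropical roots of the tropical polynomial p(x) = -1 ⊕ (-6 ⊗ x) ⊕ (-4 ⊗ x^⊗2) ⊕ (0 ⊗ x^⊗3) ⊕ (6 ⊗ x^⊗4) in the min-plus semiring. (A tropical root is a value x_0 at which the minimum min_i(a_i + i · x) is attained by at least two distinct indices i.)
Roots: {-6, -4, -2, 5}

Each tropical root is a break point of the lower envelope of the lines y = a_i + i · x (there are 5 lines, with slopes 0, 1, ..., 4). Only the lines that attain the minimum somewhere contribute to roots; other lines are dominated. Here the surviving (envelope) indices are i = 4, i = 3, i = 2, i = 1, i = 0.
Intersections between consecutive envelope lines give the roots: for adjacent envelope indices i < j the intersection is x = (a_i − a_j) / (j − i). Reading off the sorted break points: {-6, -4, -2, 5}.
Verification: at each break x_0, at least two indices attain the minimum of min_i(a_i + i · x_0).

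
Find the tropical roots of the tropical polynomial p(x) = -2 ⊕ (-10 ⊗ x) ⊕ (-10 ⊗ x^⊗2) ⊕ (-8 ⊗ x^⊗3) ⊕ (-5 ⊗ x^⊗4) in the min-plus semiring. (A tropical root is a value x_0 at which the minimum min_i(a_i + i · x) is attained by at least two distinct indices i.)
Roots: {-3, -2, 0, 8}

Each tropical root is a break point of the lower envelope of the lines y = a_i + i · x (there are 5 lines, with slopes 0, 1, ..., 4). Only the lines that attain the minimum somewhere contribute to roots; other lines are dominated. Here the surviving (envelope) indices are i = 4, i = 3, i = 2, i = 1, i = 0.
Intersections between consecutive envelope lines give the roots: for adjacent envelope indices i < j the intersection is x = (a_i − a_j) / (j − i). Reading off the sorted break points: {-3, -2, 0, 8}.
Verification: at each break x_0, at least two indices attain the minimum of min_i(a_i + i · x_0).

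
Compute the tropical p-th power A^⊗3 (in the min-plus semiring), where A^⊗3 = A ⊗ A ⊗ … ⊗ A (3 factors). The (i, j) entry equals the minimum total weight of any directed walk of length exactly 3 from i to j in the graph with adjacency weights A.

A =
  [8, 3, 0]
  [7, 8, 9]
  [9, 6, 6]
A^⊗3 =
  [13, 12, 9]
  [16, 13, 13]
  [18, 15, 13]

Each entry (A^⊗3)_ij equals the minimum over all length-3 walks i = v_0 → v_1 → … → v_3 = j of Σ_t A[v_t][v_{t+1}]. For example, for (i, j) = (0, 2) we minimise over 9 possible intermediate vertex sequences; the minimum is 9, attained along the walk 0 → 2 → 0 → 2.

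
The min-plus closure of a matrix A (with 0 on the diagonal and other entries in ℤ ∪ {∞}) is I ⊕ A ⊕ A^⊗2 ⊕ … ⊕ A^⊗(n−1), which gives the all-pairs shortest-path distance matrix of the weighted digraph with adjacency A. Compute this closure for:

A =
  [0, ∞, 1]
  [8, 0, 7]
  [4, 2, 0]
Closure =
  [0, 3, 1]
  [8, 0, 7]
  [4, 2, 0]

This is the Floyd-Warshall all-pairs shortest-path computation. For each intermediate vertex k = 0, 1, …, 2, update dist[i][j] ← min(dist[i][j], dist[i][k] + dist[k][j]). The final matrix gives, for each (i, j), the minimum total weight of any directed path from i to j (possibly empty when i = j).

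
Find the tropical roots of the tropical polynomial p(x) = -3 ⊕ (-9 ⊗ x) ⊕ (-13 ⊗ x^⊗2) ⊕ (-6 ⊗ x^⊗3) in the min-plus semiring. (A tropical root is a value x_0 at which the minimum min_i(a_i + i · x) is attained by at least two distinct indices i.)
Roots: {-7, 4, 6}

Each tropical root is a break point of the lower envelope of the lines y = a_i + i · x (there are 4 lines, with slopes 0, 1, ..., 3). Only the lines that attain the minimum somewhere contribute to roots; other lines are dominated. Here the surviving (envelope) indices are i = 3, i = 2, i = 1, i = 0.
Intersections between consecutive envelope lines give the roots: for adjacent envelope indices i < j the intersection is x = (a_i − a_j) / (j − i). Reading off the sorted break points: {-7, 4, 6}.
Verification: at each break x_0, at least two indices attain the minimum of min_i(a_i + i · x_0).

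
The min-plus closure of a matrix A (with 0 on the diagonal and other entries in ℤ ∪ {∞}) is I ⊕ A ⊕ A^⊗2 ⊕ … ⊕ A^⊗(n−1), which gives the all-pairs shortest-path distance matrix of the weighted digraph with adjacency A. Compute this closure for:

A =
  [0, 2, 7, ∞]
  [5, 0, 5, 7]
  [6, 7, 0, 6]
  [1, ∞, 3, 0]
Closure =
  [0, 2, 7, 9]
  [5, 0, 5, 7]
  [6, 7, 0, 6]
  [1, 3, 3, 0]

This is the Floyd-Warshall all-pairs shortest-path computation. For each intermediate vertex k = 0, 1, …, 3, update dist[i][j] ← min(dist[i][j], dist[i][k] + dist[k][j]). The final matrix gives, for each (i, j), the minimum total weight of any directed path from i to j (possibly empty when i = j).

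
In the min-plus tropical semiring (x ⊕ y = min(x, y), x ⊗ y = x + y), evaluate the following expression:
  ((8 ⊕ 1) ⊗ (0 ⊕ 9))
((8 ⊕ 1) ⊗ (0 ⊕ 9)) = 1

Expand innermost to outermost. Recall ⊕ takes the minimum of its arguments and ⊗ takes their sum. Working out the expression ((8 ⊕ 1) ⊗ (0 ⊕ 9)) gives 1.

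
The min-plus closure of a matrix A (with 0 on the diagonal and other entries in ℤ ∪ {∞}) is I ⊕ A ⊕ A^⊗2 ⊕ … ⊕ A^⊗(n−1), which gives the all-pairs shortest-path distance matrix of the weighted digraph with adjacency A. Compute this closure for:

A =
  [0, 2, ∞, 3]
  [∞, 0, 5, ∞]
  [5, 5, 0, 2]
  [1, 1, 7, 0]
Closure =
  [0, 2, 7, 3]
  [8, 0, 5, 7]
  [3, 3, 0, 2]
  [1, 1, 6, 0]

This is the Floyd-Warshall all-pairs shortest-path computation. For each intermediate vertex k = 0, 1, …, 3, update dist[i][j] ← min(dist[i][j], dist[i][k] + dist[k][j]). The final matrix gives, for each (i, j), the minimum total weight of any directed path from i to j (possibly empty when i = j).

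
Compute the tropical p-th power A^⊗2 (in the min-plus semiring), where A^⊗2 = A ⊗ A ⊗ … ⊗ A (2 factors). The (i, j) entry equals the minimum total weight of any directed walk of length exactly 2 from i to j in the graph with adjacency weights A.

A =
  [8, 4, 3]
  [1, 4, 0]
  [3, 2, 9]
A^⊗2 =
  [5, 5, 4]
  [3, 2, 4]
  [3, 6, 2]

Each entry (A^⊗2)_ij equals the minimum over all length-2 walks i = v_0 → v_1 → … → v_2 = j of Σ_t A[v_t][v_{t+1}]. For example, for (i, j) = (0, 2) we minimise over 3 possible intermediate vertex sequences; the minimum is 4, attained along the walk 0 → 1 → 2.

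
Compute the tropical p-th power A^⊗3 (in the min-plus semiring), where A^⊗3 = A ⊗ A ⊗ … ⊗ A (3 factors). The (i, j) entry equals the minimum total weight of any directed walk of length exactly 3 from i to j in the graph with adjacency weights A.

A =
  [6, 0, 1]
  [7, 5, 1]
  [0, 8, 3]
A^⊗3 =
  [1, 1, 2]
  [4, 1, 2]
  [1, 3, 1]

Each entry (A^⊗3)_ij equals the minimum over all length-3 walks i = v_0 → v_1 → … → v_3 = j of Σ_t A[v_t][v_{t+1}]. For example, for (i, j) = (0, 2) we minimise over 9 possible intermediate vertex sequences; the minimum is 2, attained along the walk 0 → 2 → 0 → 2.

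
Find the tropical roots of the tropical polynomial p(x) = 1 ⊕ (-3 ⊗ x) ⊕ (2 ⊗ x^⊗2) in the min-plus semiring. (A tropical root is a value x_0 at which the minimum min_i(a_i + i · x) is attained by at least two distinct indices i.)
Roots: {-5, 4}

Each tropical root is a break point of the lower envelope of the lines y = a_i + i · x (there are 3 lines, with slopes 0, 1, ..., 2). Only the lines that attain the minimum somewhere contribute to roots; other lines are dominated. Here the surviving (envelope) indices are i = 2, i = 1, i = 0.
Intersections between consecutive envelope lines give the roots: for adjacent envelope indices i < j the intersection is x = (a_i − a_j) / (j − i). Reading off the sorted break points: {-5, 4}.
Verification: at each break x_0, at least two indices attain the minimum of min_i(a_i + i · x_0).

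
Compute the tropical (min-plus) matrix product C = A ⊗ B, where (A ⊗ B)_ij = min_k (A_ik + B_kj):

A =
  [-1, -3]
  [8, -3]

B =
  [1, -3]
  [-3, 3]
A ⊗ B =
  [-6, -4]
  [-6, 0]

Apply the min-plus product entry-by-entry:
  C[0][0] = min over k of (A[0][0] + B[0][0] = -1 + 1 = 0, A[0][1] + B[1][0] = -3 + -3 = -6) = -6 (attained at k = 1)
  C[0][1] = min over k of (A[0][0] + B[0][1] = -1 + -3 = -4, A[0][1] + B[1][1] = -3 + 3 = 0) = -4 (attained at k = 0)
  C[1][0] = min over k of (A[1][0] + B[0][0] = 8 + 1 = 9, A[1][1] + B[1][0] = -3 + -3 = -6) = -6 (attained at k = 1)
  C[1][1] = min over k of (A[1][0] + B[0][1] = 8 + -3 = 5, A[1][1] + B[1][1] = -3 + 3 = 0) = 0 (attained at k = 1)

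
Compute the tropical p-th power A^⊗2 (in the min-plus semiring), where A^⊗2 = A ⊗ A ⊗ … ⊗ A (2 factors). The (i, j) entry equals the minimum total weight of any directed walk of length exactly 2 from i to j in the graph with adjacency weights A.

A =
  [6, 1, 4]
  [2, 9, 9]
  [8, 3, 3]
A^⊗2 =
  [3, 7, 7]
  [8, 3, 6]
  [5, 6, 6]

Each entry (A^⊗2)_ij equals the minimum over all length-2 walks i = v_0 → v_1 → … → v_2 = j of Σ_t A[v_t][v_{t+1}]. For example, for (i, j) = (0, 2) we minimise over 3 possible intermediate vertex sequences; the minimum is 7, attained along the walk 0 → 2 → 2.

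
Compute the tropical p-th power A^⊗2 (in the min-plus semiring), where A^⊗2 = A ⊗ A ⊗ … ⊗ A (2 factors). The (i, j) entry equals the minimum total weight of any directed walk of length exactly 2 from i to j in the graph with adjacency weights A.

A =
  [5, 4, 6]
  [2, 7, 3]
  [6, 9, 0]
A^⊗2 =
  [6, 9, 6]
  [7, 6, 3]
  [6, 9, 0]

Each entry (A^⊗2)_ij equals the minimum over all length-2 walks i = v_0 → v_1 → … → v_2 = j of Σ_t A[v_t][v_{t+1}]. For example, for (i, j) = (0, 2) we minimise over 3 possible intermediate vertex sequences; the minimum is 6, attained along the walk 0 → 2 → 2.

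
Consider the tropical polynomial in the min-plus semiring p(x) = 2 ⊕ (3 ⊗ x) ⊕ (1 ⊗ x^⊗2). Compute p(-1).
p(-1) = -1

A tropical monomial a ⊗ x^⊗i evaluates to a + i · x. Evaluating each term at x = -1:
  Term 0 contributes 2 + 0 · -1 = 2
  Term 1 contributes 3 + 1 · -1 = 2
  Term 2 contributes 1 + 2 · -1 = -1
p(-1) = ⊕ of these = min[2, 2, -1] = -1.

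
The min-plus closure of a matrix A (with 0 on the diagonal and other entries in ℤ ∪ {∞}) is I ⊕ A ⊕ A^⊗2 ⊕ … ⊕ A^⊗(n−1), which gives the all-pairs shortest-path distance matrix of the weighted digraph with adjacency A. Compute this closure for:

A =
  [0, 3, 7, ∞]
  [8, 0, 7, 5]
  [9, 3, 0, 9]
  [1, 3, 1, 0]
Closure =
  [0, 3, 7, 8]
  [6, 0, 6, 5]
  [9, 3, 0, 8]
  [1, 3, 1, 0]

This is the Floyd-Warshall all-pairs shortest-path computation. For each intermediate vertex k = 0, 1, …, 3, update dist[i][j] ← min(dist[i][j], dist[i][k] + dist[k][j]). The final matrix gives, for each (i, j), the minimum total weight of any directed path from i to j (possibly empty when i = j).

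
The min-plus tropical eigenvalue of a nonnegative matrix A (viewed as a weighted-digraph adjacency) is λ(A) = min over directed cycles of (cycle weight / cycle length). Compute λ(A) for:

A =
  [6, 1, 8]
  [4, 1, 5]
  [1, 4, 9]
λ(A) = 1

Enumerate directed cycles and compute their means (weight / length). Sample:
  cycle 0 → 0: weight = 6, length = 1, mean = 6/1 ≈ 6.000
  cycle 1 → 1: weight = 1, length = 1, mean = 1/1 ≈ 1.000
  cycle 2 → 2: weight = 9, length = 1, mean = 9/1 ≈ 9.000
  cycle 0 → 1 → 0: weight = 5, length = 2, mean = 5/2 ≈ 2.500
  cycle 0 → 2 → 0: weight = 9, length = 2, mean = 9/2 ≈ 4.500
  cycle 1 → 0 → 1: weight = 5, length = 2, mean = 5/2 ≈ 2.500
Minimum mean = 1.000, attained e.g. along the cycle 1 → 1 with weight 1 and length 1. So λ(A) = 1/1 = 1.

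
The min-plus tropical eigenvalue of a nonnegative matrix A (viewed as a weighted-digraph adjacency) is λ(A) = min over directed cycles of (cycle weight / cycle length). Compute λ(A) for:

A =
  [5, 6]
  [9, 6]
λ(A) = 5

Enumerate directed cycles and compute their means (weight / length). Sample:
  cycle 0 → 0: weight = 5, length = 1, mean = 5/1 ≈ 5.000
  cycle 1 → 1: weight = 6, length = 1, mean = 6/1 ≈ 6.000
  cycle 0 → 1 → 0: weight = 15, length = 2, mean = 15/2 ≈ 7.500
  cycle 1 → 0 → 1: weight = 15, length = 2, mean = 15/2 ≈ 7.500
Minimum mean = 5.000, attained e.g. along the cycle 0 → 0 with weight 5 and length 1. So λ(A) = 5/1 = 5.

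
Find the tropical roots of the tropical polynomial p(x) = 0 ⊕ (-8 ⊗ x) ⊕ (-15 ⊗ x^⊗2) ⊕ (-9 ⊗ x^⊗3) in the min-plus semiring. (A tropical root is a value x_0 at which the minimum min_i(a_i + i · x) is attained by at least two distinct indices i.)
Roots: {-6, 7, 8}

Each tropical root is a break point of the lower envelope of the lines y = a_i + i · x (there are 4 lines, with slopes 0, 1, ..., 3). Only the lines that attain the minimum somewhere contribute to roots; other lines are dominated. Here the surviving (envelope) indices are i = 3, i = 2, i = 1, i = 0.
Intersections between consecutive envelope lines give the roots: for adjacent envelope indices i < j the intersection is x = (a_i − a_j) / (j − i). Reading off the sorted break points: {-6, 7, 8}.
Verification: at each break x_0, at least two indices attain the minimum of min_i(a_i + i · x_0).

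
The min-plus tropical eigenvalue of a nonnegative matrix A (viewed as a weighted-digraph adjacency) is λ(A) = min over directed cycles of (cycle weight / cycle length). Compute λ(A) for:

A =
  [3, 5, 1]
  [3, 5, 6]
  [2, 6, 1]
λ(A) = 1

Enumerate directed cycles and compute their means (weight / length). Sample:
  cycle 0 → 0: weight = 3, length = 1, mean = 3/1 ≈ 3.000
  cycle 1 → 1: weight = 5, length = 1, mean = 5/1 ≈ 5.000
  cycle 2 → 2: weight = 1, length = 1, mean = 1/1 ≈ 1.000
  cycle 0 → 1 → 0: weight = 8, length = 2, mean = 8/2 ≈ 4.000
  cycle 0 → 2 → 0: weight = 3, length = 2, mean = 3/2 ≈ 1.500
  cycle 1 → 0 → 1: weight = 8, length = 2, mean = 8/2 ≈ 4.000
Minimum mean = 1.000, attained e.g. along the cycle 2 → 2 with weight 1 and length 1. So λ(A) = 1/1 = 1.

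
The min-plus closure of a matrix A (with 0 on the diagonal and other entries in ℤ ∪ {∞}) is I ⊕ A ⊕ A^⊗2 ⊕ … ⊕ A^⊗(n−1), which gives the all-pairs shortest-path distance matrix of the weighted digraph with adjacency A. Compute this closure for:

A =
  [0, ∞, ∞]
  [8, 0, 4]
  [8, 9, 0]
Closure =
  [0, ∞, ∞]
  [8, 0, 4]
  [8, 9, 0]

This is the Floyd-Warshall all-pairs shortest-path computation. For each intermediate vertex k = 0, 1, …, 2, update dist[i][j] ← min(dist[i][j], dist[i][k] + dist[k][j]). The final matrix gives, for each (i, j), the minimum total weight of any directed path from i to j (possibly empty when i = j).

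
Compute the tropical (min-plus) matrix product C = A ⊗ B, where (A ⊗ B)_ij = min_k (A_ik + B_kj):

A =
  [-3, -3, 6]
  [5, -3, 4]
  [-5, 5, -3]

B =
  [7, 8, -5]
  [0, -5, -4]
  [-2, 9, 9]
A ⊗ B =
  [-3, -8, -8]
  [-3, -8, -7]
  [-5, 0, -10]

Apply the min-plus product entry-by-entry:
  C[0][0] = min over k of (A[0][0] + B[0][0] = -3 + 7 = 4, A[0][1] + B[1][0] = -3 + 0 = -3, A[0][2] + B[2][0] = 6 + -2 = 4) = -3 (attained at k = 1)
  C[0][1] = min over k of (A[0][0] + B[0][1] = -3 + 8 = 5, A[0][1] + B[1][1] = -3 + -5 = -8, A[0][2] + B[2][1] = 6 + 9 = 15) = -8 (attained at k = 1)
  C[0][2] = min over k of (A[0][0] + B[0][2] = -3 + -5 = -8, A[0][1] + B[1][2] = -3 + -4 = -7, A[0][2] + B[2][2] = 6 + 9 = 15) = -8 (attained at k = 0)
  C[1][0] = min over k of (A[1][0] + B[0][0] = 5 + 7 = 12, A[1][1] + B[1][0] = -3 + 0 = -3, A[1][2] + B[2][0] = 4 + -2 = 2) = -3 (attained at k = 1)
  C[1][1] = min over k of (A[1][0] + B[0][1] = 5 + 8 = 13, A[1][1] + B[1][1] = -3 + -5 = -8, A[1][2] + B[2][1] = 4 + 9 = 13) = -8 (attained at k = 1)
  C[1][2] = min over k of (A[1][0] + B[0][2] = 5 + -5 = 0, A[1][1] + B[1][2] = -3 + -4 = -7, A[1][2] + B[2][2] = 4 + 9 = 13) = -7 (attained at k = 1)
  C[2][0] = min over k of (A[2][0] + B[0][0] = -5 + 7 = 2, A[2][1] + B[1][0] = 5 + 0 = 5, A[2][2] + B[2][0] = -3 + -2 = -5) = -5 (attained at k = 2)
  C[2][1] = min over k of (A[2][0] + B[0][1] = -5 + 8 = 3, A[2][1] + B[1][1] = 5 + -5 = 0, A[2][2] + B[2][1] = -3 + 9 = 6) = 0 (attained at k = 1)
  C[2][2] = min over k of (A[2][0] + B[0][2] = -5 + -5 = -10, A[2][1] + B[1][2] = 5 + -4 = 1, A[2][2] + B[2][2] = -3 + 9 = 6) = -10 (attained at k = 0)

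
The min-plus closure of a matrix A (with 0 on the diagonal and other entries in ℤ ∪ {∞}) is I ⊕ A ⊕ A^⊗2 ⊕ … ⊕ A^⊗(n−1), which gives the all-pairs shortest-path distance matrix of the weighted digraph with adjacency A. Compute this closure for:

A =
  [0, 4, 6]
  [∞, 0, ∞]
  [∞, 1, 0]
Closure =
  [0, 4, 6]
  [∞, 0, ∞]
  [∞, 1, 0]

This is the Floyd-Warshall all-pairs shortest-path computation. For each intermediate vertex k = 0, 1, …, 2, update dist[i][j] ← min(dist[i][j], dist[i][k] + dist[k][j]). The final matrix gives, for each (i, j), the minimum total weight of any directed path from i to j (possibly empty when i = j).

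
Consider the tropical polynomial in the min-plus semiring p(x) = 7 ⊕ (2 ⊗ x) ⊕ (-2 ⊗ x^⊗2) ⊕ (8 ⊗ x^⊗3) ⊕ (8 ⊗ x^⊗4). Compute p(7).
p(7) = 7

A tropical monomial a ⊗ x^⊗i evaluates to a + i · x. Evaluating each term at x = 7:
  Term 0 contributes 7 + 0 · 7 = 7
  Term 1 contributes 2 + 1 · 7 = 9
  Term 2 contributes -2 + 2 · 7 = 12
  Term 3 contributes 8 + 3 · 7 = 29
  Term 4 contributes 8 + 4 · 7 = 36
p(7) = ⊕ of these = min[7, 9, 12, 29, 36] = 7.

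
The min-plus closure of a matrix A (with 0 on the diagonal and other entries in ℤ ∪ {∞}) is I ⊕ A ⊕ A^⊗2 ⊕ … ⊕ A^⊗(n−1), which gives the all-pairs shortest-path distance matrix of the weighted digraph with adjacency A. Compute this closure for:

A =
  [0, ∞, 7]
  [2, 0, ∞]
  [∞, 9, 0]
Closure =
  [0, 16, 7]
  [2, 0, 9]
  [11, 9, 0]

This is the Floyd-Warshall all-pairs shortest-path computation. For each intermediate vertex k = 0, 1, …, 2, update dist[i][j] ← min(dist[i][j], dist[i][k] + dist[k][j]). The final matrix gives, for each (i, j), the minimum total weight of any directed path from i to j (possibly empty when i = j).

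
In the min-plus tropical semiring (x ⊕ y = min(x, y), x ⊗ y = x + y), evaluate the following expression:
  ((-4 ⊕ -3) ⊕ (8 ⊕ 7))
((-4 ⊕ -3) ⊕ (8 ⊕ 7)) = -4

Expand innermost to outermost. Recall ⊕ takes the minimum of its arguments and ⊗ takes their sum. Working out the expression ((-4 ⊕ -3) ⊕ (8 ⊕ 7)) gives -4.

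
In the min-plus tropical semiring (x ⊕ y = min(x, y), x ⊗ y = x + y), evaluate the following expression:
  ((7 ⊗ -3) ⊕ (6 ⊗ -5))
((7 ⊗ -3) ⊕ (6 ⊗ -5)) = 1

Expand innermost to outermost. Recall ⊕ takes the minimum of its arguments and ⊗ takes their sum. Working out the expression ((7 ⊗ -3) ⊕ (6 ⊗ -5)) gives 1.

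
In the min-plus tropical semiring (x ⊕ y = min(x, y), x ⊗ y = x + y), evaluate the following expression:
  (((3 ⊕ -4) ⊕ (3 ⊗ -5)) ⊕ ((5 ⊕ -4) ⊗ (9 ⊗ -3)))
(((3 ⊕ -4) ⊕ (3 ⊗ -5)) ⊕ ((5 ⊕ -4) ⊗ (9 ⊗ -3))) = -4

Expand innermost to outermost. Recall ⊕ takes the minimum of its arguments and ⊗ takes their sum. Working out the expression (((3 ⊕ -4) ⊕ (3 ⊗ -5)) ⊕ ((5 ⊕ -4) ⊗ (9 ⊗ -3))) gives -4.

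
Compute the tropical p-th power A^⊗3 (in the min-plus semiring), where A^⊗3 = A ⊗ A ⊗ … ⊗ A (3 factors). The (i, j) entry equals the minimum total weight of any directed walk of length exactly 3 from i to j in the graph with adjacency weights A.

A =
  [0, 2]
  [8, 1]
A^⊗3 =
  [0, 2]
  [8, 3]

Each entry (A^⊗3)_ij equals the minimum over all length-3 walks i = v_0 → v_1 → … → v_3 = j of Σ_t A[v_t][v_{t+1}]. For example, for (i, j) = (0, 1) we minimise over 4 possible intermediate vertex sequences; the minimum is 2, attained along the walk 0 → 0 → 0 → 1.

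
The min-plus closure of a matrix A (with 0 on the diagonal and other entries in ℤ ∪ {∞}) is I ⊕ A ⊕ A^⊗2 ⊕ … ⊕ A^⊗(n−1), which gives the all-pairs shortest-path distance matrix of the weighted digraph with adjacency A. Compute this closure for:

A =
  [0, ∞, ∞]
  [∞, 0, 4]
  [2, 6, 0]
Closure =
  [0, ∞, ∞]
  [6, 0, 4]
  [2, 6, 0]

This is the Floyd-Warshall all-pairs shortest-path computation. For each intermediate vertex k = 0, 1, …, 2, update dist[i][j] ← min(dist[i][j], dist[i][k] + dist[k][j]). The final matrix gives, for each (i, j), the minimum total weight of any directed path from i to j (possibly empty when i = j).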